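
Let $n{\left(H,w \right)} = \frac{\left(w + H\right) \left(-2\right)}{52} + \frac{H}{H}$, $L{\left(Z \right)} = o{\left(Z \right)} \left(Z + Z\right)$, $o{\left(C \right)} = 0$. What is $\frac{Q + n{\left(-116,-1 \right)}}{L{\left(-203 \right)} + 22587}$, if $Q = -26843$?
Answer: $- \frac{53675}{45174} \approx -1.1882$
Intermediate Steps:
$L{\left(Z \right)} = 0$ ($L{\left(Z \right)} = 0 \left(Z + Z\right) = 0 \cdot 2 Z = 0$)
$n{\left(H,w \right)} = 1 - \frac{H}{26} - \frac{w}{26}$ ($n{\left(H,w \right)} = \left(H + w\right) \left(-2\right) \frac{1}{52} + 1 = \left(- 2 H - 2 w\right) \frac{1}{52} + 1 = \left(- \frac{H}{26} - \frac{w}{26}\right) + 1 = 1 - \frac{H}{26} - \frac{w}{26}$)
$\frac{Q + n{\left(-116,-1 \right)}}{L{\left(-203 \right)} + 22587} = \frac{-26843 - - \frac{11}{2}}{0 + 22587} = \frac{-26843 + \left(1 + \frac{58}{13} + \frac{1}{26}\right)}{22587} = \left(-26843 + \frac{11}{2}\right) \frac{1}{22587} = \left(- \frac{53675}{2}\right) \frac{1}{22587} = - \frac{53675}{45174}$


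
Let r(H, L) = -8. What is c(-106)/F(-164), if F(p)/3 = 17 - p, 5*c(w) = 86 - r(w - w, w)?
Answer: 94/2715 ≈ 0.034622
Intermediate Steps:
c(w) = 94/5 (c(w) = (86 - 1*(-8))/5 = (86 + 8)/5 = (⅕)*94 = 94/5)
F(p) = 51 - 3*p (F(p) = 3*(17 - p) = 51 - 3*p)
c(-106)/F(-164) = 94/(5*(51 - 3*(-164))) = 94/(5*(51 + 492)) = (94/5)/543 = (94/5)*(1/543) = 94/2715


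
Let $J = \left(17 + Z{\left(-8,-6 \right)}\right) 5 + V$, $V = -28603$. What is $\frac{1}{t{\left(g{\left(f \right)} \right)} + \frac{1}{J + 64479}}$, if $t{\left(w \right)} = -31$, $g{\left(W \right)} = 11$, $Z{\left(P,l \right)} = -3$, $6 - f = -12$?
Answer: $- \frac{35946}{1114325} \approx -0.032258$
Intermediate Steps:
$f = 18$ ($f = 6 - -12 = 6 + 12 = 18$)
$J = -28533$ ($J = \left(17 - 3\right) 5 - 28603 = 14 \cdot 5 - 28603 = 70 - 28603 = -28533$)
$\frac{1}{t{\left(g{\left(f \right)} \right)} + \frac{1}{J + 64479}} = \frac{1}{-31 + \frac{1}{-28533 + 64479}} = \frac{1}{-31 + \frac{1}{35946}} = \frac{1}{- \frac{1114325}{35946}} = - \frac{35946}{1114325}$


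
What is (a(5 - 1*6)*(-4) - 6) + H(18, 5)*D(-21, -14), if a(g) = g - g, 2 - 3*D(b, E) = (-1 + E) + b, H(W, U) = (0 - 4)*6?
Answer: -310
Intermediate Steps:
H(W, U) = -24 (H(W, U) = -4*6 = -24)
D(b, E) = 1 - E/3 - b/3 (D(b, E) = 2/3 - ((-1 + E) + b)/3 = 2/3 - (-1 + E + b)/3 = 2/3 + (1/3 - E/3 - b/3) = 1 - E/3 - b/3)
a(g) = 0
(a(5 - 1*6)*(-4) - 6) + H(18, 5)*D(-21, -14) = (0*(-4) - 6) - 24*(1 - 1/3*(-14) - 1/3*(-21)) = (0 - 6) - 24*(1 + 14/3 + 7) = -6 - 24*38/3 = -6 - 304 = -310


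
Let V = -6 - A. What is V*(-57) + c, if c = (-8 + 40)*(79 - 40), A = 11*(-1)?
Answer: 963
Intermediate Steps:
A = -11
c = 1248 (c = 32*39 = 1248)
V = 5 (V = -6 - 1*(-11) = -6 + 11 = 5)
V*(-57) + c = 5*(-57) + 1248 = -285 + 1248 = 963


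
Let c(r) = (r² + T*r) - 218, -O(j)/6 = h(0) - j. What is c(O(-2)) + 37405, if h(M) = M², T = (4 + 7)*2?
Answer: 37067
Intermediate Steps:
T = 22 (T = 11*2 = 22)
O(j) = 6*j (O(j) = -6*(0² - j) = -6*(0 - j) = -(-6)*j = 6*j)
c(r) = -218 + r² + 22*r (c(r) = (r² + 22*r) - 218 = -218 + r² + 22*r)
c(O(-2)) + 37405 = (-218 + (6*(-2))² + 22*(6*(-2))) + 37405 = (-218 + (-12)² + 22*(-12)) + 37405 = (-218 + 144 - 264) + 37405 = -338 + 37405 = 37067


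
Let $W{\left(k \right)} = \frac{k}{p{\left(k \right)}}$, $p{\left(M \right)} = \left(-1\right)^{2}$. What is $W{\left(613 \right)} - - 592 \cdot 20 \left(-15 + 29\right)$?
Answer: $166373$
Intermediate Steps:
$p{\left(M \right)} = 1$
$W{\left(k \right)} = k$ ($W{\left(k \right)} = \frac{k}{1} = k 1 = k$)
$W{\left(613 \right)} - - 592 \cdot 20 \left(-15 + 29\right) = 613 - - 592 \cdot 20 \left(-15 + 29\right) = 613 - - 592 \cdot 20 \cdot 14 = 613 - \left(-592\right) 280 = 613 - -165760 = 613 + 165760 = 166373$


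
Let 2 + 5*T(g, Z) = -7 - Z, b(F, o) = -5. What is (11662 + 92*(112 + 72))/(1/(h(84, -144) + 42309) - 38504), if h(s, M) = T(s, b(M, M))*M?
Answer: -6064539390/8167506979 ≈ -0.74252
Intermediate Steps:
T(g, Z) = -9/5 - Z/5 (T(g, Z) = -⅖ + (-7 - Z)/5 = -⅖ + (-7/5 - Z/5) = -9/5 - Z/5)
h(s, M) = -4*M/5 (h(s, M) = (-9/5 - ⅕*(-5))*M = (-9/5 + 1)*M = -4*M/5)
(11662 + 92*(112 + 72))/(1/(h(84, -144) + 42309) - 38504) = (11662 + 92*(112 + 72))/(1/(-⅘*(-144) + 42309) - 38504) = (11662 + 92*184)/(1/(576/5 + 42309) - 38504) = (11662 + 16928)/(1/(212121/5) - 38504) = 28590/(5/212121 - 38504) = 28590/(-8167506979/212121) = 28590*(-212121/8167506979) = -6064539390/8167506979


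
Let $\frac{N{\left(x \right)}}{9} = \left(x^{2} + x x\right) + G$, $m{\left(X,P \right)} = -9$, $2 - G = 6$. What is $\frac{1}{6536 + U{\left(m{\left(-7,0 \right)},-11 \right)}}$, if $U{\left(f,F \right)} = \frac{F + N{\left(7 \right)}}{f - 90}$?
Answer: $\frac{99}{646229} \approx 0.0001532$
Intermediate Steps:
$G = -4$ ($G = 2 - 6 = -4$)
$N{\left(x \right)} = -36 + 18 x^{2}$ ($N{\left(x \right)} = 9 \left(\left(x^{2} + x x\right) - 4\right) = 9 \left(\left(x^{2} + x^{2}\right) - 4\right) = 9 \left(2 x^{2} - 4\right) = 9 \left(-4 + 2 x^{2}\right) = -36 + 18 x^{2}$)
$U{\left(f,F \right)} = \frac{846 + F}{-90 + f}$ ($U{\left(f,F \right)} = \frac{F - \left(36 - 18 \cdot 7^{2}\right)}{f - 90} = \frac{F + \left(-36 + 18 \cdot 49\right)}{-90 + f} = \frac{F + \left(-36 + 882\right)}{-90 + f} = \frac{F + 846}{-90 + f} = \frac{846 + F}{-90 + f}$)
$\frac{1}{6536 + U{\left(m{\left(-7,0 \right)},-11 \right)}} = \frac{1}{6536 + \frac{846 - 11}{-90 - 9}} = \frac{1}{6536 + \frac{1}{-99} \cdot 835} = \frac{1}{6536 - \frac{835}{99}} = \frac{1}{\frac{646229}{99}} = \frac{99}{646229}$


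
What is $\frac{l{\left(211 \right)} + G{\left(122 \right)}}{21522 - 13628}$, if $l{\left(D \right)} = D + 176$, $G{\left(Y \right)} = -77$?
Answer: $\frac{155}{3947} \approx 0.03927$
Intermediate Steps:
$l{\left(D \right)} = 176 + D$
$\frac{l{\left(211 \right)} + G{\left(122 \right)}}{21522 - 13628} = \frac{\left(176 + 211\right) - 77}{21522 - 13628} = \frac{387 - 77}{7894} = 310 \cdot \frac{1}{7894} = \frac{155}{3947}$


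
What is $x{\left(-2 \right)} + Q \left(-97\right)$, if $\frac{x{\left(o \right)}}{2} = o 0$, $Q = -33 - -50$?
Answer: $-1649$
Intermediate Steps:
$Q = 17$ ($Q = -33 + 50 = 17$)
$x{\left(o \right)} = 0$ ($x{\left(o \right)} = 2 o 0 = 2 \cdot 0 = 0$)
$x{\left(-2 \right)} + Q \left(-97\right) = 0 + 17 \left(-97\right) = 0 - 1649 = -1649$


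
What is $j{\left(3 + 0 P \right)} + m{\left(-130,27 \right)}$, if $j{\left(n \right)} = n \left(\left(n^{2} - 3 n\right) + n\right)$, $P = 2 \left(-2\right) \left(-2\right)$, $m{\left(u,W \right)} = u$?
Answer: $-121$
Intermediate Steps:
$P = 8$ ($P = \left(-4\right) \left(-2\right) = 8$)
$j{\left(n \right)} = n \left(n^{2} - 2 n\right)$
$j{\left(3 + 0 P \right)} + m{\left(-130,27 \right)} = \left(3 + 0 \cdot 8\right)^{2} \left(-2 + \left(3 + 0 \cdot 8\right)\right) - 130 = \left(3 + 0\right)^{2} \left(-2 + \left(3 + 0\right)\right) - 130 = 3^{2} \left(-2 + 3\right) - 130 = 9 \cdot 1 - 130 = 9 - 130 = -121$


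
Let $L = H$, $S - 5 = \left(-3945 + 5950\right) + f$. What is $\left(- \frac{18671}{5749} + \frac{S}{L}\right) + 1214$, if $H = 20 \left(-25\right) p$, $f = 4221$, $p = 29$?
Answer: $\frac{100893095481}{83360500} \approx 1210.3$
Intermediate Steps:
$S = 6231$ ($S = 5 + \left(\left(-3945 + 5950\right) + 4221\right) = 5 + \left(2005 + 4221\right) = 5 + 6226 = 6231$)
$H = -14500$ ($H = 20 \left(-25\right) 29 = \left(-500\right) 29 = -14500$)
$L = -14500$
$\left(- \frac{18671}{5749} + \frac{S}{L}\right) + 1214 = \left(- \frac{18671}{5749} + \frac{6231}{-14500}\right) + 1214 = \left(\left(-18671\right) \frac{1}{5749} + 6231 \left(- \frac{1}{14500}\right)\right) + 1214 = \left(- \frac{18671}{5749} - \frac{6231}{14500}\right) + 1214 = - \frac{306551519}{83360500} + 1214 = \frac{100893095481}{83360500}$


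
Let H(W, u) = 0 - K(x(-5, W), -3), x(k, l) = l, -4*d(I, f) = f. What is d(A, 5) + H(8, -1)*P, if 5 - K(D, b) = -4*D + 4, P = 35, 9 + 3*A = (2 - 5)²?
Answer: -4625/4 ≈ -1156.3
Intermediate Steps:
A = 0 (A = -3 + (2 - 5)²/3 = -3 + (⅓)*(-3)² = -3 + (⅓)*9 = -3 + 3 = 0)
d(I, f) = -f/4
K(D, b) = 1 + 4*D (K(D, b) = 5 - (-4*D + 4) = 5 - (4 - 4*D) = 5 + (-4 + 4*D) = 1 + 4*D)
H(W, u) = -1 - 4*W (H(W, u) = 0 - (1 + 4*W) = 0 + (-1 - 4*W) = -1 - 4*W)
d(A, 5) + H(8, -1)*P = -¼*5 + (-1 - 4*8)*35 = -5/4 + (-1 - 32)*35 = -5/4 - 33*35 = -5/4 - 1155 = -4625/4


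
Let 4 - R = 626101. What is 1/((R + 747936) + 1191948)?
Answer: 1/1313787 ≈ 7.6116e-7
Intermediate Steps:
R = -626097 (R = 4 - 1*626101 = 4 - 626101 = -626097)
1/((R + 747936) + 1191948) = 1/((-626097 + 747936) + 1191948) = 1/(121839 + 1191948) = 1/1313787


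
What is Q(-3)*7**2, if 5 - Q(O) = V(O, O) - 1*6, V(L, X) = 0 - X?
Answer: 392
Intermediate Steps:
V(L, X) = -X
Q(O) = 11 + O (Q(O) = 5 - (-O - 1*6) = 5 - (-O - 6) = 5 - (-6 - O) = 5 + (6 + O) = 11 + O)
Q(-3)*7**2 = (11 - 3)*7**2 = 8*49 = 392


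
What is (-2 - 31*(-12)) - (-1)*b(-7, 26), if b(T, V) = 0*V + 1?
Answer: 371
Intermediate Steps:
b(T, V) = 1 (b(T, V) = 0 + 1 = 1)
(-2 - 31*(-12)) - (-1)*b(-7, 26) = (-2 - 31*(-12)) - (-1) = (-2 + 372) - 1*(-1) = 370 + 1 = 371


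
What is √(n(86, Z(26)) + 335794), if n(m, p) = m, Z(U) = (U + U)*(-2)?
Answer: 6*√9330 ≈ 579.55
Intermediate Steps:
Z(U) = -4*U (Z(U) = (2*U)*(-2) = -4*U)
√(n(86, Z(26)) + 335794) = √(86 + 335794) = √335880 = 6*√9330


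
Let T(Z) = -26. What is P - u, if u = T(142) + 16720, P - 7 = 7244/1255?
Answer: -20934941/1255 ≈ -16681.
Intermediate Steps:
P = 16029/1255 (P = 7 + 7244/1255 = 16029/1255 ≈ 12.772)
u = 16694 (u = -26 + 16720 = 16694)
P - u = 16029/1255 - 1*16694 = 16029/1255 - 16694 = -20934941/1255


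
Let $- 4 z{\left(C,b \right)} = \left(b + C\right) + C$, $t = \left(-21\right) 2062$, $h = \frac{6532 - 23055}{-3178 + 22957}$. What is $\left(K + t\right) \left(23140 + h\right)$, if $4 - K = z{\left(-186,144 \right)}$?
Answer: $- \frac{19842262776635}{19779} \approx -1.0032 \cdot 10^{9}$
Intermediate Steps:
$h = - \frac{16523}{19779} \approx -0.83538$
$t = -43302$
$z{\left(C,b \right)} = - \frac{C}{2} - \frac{b}{4}$ ($z{\left(C,b \right)} = - \frac{\left(b + C\right) + C}{4} = - \frac{\left(C + b\right) + C}{4} = - \frac{b + 2 C}{4} = - \frac{C}{2} - \frac{b}{4}$)
$K = -53$ ($K = 4 - \left(\left(- \frac{1}{2}\right) \left(-186\right) - 36\right) = 4 - \left(93 - 36\right) = 4 - 57 = -53$)
$\left(K + t\right) \left(23140 + h\right) = \left(-53 - 43302\right) \left(23140 - \frac{16523}{19779}\right) = \left(-43355\right) \frac{457669537}{19779} = - \frac{19842262776635}{19779}$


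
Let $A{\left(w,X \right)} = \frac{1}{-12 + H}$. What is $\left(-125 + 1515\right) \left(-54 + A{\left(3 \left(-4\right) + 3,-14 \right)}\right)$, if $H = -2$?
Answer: $- \frac{526115}{7} \approx -75159.0$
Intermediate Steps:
$A{\left(w,X \right)} = - \frac{1}{14}$ ($A{\left(w,X \right)} = \frac{1}{-12 - 2} = \frac{1}{-14} = - \frac{1}{14}$)
$\left(-125 + 1515\right) \left(-54 + A{\left(3 \left(-4\right) + 3,-14 \right)}\right) = \left(-125 + 1515\right) \left(-54 - \frac{1}{14}\right) = 1390 \left(- \frac{757}{14}\right) = - \frac{526115}{7}$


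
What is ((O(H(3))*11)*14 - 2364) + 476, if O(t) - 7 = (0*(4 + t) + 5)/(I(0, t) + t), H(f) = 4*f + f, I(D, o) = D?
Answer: -2276/3 ≈ -758.67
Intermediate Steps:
H(f) = 5*f
O(t) = 7 + 5/t (O(t) = 7 + (0*(4 + t) + 5)/(0 + t) = 7 + (0 + 5)/t = 7 + 5/t)
((O(H(3))*11)*14 - 2364) + 476 = (((7 + 5/((5*3)))*11)*14 - 2364) + 476 = (((7 + 5/15)*11)*14 - 2364) + 476 = (((7 + 5*(1/15))*11)*14 - 2364) + 476 = (((7 + ⅓)*11)*14 - 2364) + 476 = (((22/3)*11)*14 - 2364) + 476 = ((242/3)*14 - 2364) + 476 = (3388/3 - 2364) + 476 = -3704/3 + 476 = -2276/3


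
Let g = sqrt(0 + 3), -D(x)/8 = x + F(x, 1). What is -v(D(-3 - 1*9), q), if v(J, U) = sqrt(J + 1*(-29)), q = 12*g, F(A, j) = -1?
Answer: -5*sqrt(3) ≈ -8.6602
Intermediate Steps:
D(x) = 8 - 8*x (D(x) = -8*(x - 1) = -8*(-1 + x) = 8 - 8*x)
g = sqrt(3) ≈ 1.7320
q = 12*sqrt(3) ≈ 20.785
v(J, U) = sqrt(-29 + J) (v(J, U) = sqrt(J - 29) = sqrt(-29 + J))
-v(D(-3 - 1*9), q) = -sqrt(-29 + (8 - 8*(-3 - 1*9))) = -sqrt(-29 + (8 - 8*(-3 - 9))) = -sqrt(-29 + (8 - 8*(-12))) = -sqrt(-29 + (8 + 96)) = -sqrt(-29 + 104) = -sqrt(75) = -5*sqrt(3)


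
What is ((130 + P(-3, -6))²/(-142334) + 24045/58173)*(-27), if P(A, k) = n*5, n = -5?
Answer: -25029573345/2759998594 ≈ -9.0687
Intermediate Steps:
P(A, k) = -25 (P(A, k) = -5*5 = -25)
((130 + P(-3, -6))²/(-142334) + 24045/58173)*(-27) = ((130 - 25)²/(-142334) + 24045/58173)*(-27) = (105²*(-1/142334) + 24045*(1/58173))*(-27) = (11025*(-1/142334) + 8015/19391)*(-27) = (-11025/142334 + 8015/19391)*(-27) = (927021235/2759998594)*(-27) = -25029573345/2759998594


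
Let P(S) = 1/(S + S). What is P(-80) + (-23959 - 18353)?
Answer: -6769921/160 ≈ -42312.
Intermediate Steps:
P(S) = 1/(2*S)
P(-80) + (-23959 - 18353) = (½)/(-80) + (-23959 - 18353) = (½)*(-1/80) - 42312 = -1/160 - 42312 = -6769921/160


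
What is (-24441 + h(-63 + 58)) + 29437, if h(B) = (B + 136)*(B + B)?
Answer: 3686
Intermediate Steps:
h(B) = 2*B*(136 + B) (h(B) = (136 + B)*(2*B) = 2*B*(136 + B))
(-24441 + h(-63 + 58)) + 29437 = (-24441 + 2*(-63 + 58)*(136 + (-63 + 58))) + 29437 = (-24441 + 2*(-5)*(136 - 5)) + 29437 = (-24441 + 2*(-5)*131) + 29437 = (-24441 - 1310) + 29437 = -25751 + 29437 = 3686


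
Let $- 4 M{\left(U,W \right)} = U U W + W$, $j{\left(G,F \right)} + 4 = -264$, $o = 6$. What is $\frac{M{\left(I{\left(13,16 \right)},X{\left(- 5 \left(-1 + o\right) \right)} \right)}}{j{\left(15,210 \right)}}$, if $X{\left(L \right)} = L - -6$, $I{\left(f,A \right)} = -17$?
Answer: $- \frac{2755}{536} \approx -5.1399$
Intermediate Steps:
$j{\left(G,F \right)} = -268$ ($j{\left(G,F \right)} = -4 - 264 = -268$)
$X{\left(L \right)} = 6 + L$ ($X{\left(L \right)} = L + 6 = 6 + L$)
$M{\left(U,W \right)} = - \frac{W}{4} - \frac{W U^{2}}{4}$ ($M{\left(U,W \right)} = - \frac{U U W + W}{4} = - \frac{U^{2} W + W}{4} = - \frac{W U^{2} + W}{4} = - \frac{W + W U^{2}}{4} = - \frac{W}{4} - \frac{W U^{2}}{4}$)
$\frac{M{\left(I{\left(13,16 \right)},X{\left(- 5 \left(-1 + o\right) \right)} \right)}}{j{\left(15,210 \right)}} = \frac{\left(- \frac{1}{4}\right) \left(6 - 5 \left(-1 + 6\right)\right) \left(1 + \left(-17\right)^{2}\right)}{-268} = - \frac{\left(6 - 25\right) \left(1 + 289\right)}{4} \left(- \frac{1}{268}\right) = \left(- \frac{1}{4}\right) \left(6 - 25\right) 290 \left(- \frac{1}{268}\right) = \left(- \frac{1}{4}\right) \left(-19\right) 290 \left(- \frac{1}{268}\right) = \frac{2755}{2} \left(- \frac{1}{268}\right) = - \frac{2755}{536}$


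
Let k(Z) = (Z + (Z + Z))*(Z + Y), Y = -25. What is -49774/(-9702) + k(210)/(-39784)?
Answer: 212360179/96496092 ≈ 2.2007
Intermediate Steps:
k(Z) = 3*Z*(-25 + Z) (k(Z) = (Z + (Z + Z))*(Z - 25) = (Z + 2*Z)*(-25 + Z) = (3*Z)*(-25 + Z) = 3*Z*(-25 + Z))
-49774/(-9702) + k(210)/(-39784) = -49774/(-9702) + (3*210*(-25 + 210))/(-39784) = -49774*(-1/9702) + (3*210*185)*(-1/39784) = 24887/4851 + 116550*(-1/39784) = 24887/4851 - 58275/19892 = 212360179/96496092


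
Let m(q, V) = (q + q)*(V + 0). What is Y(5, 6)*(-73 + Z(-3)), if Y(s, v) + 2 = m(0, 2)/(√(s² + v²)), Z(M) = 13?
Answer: 120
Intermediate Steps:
m(q, V) = 2*V*q (m(q, V) = (2*q)*V = 2*V*q)
Y(s, v) = -2 (Y(s, v) = -2 + (2*2*0)/(√(s² + v²)) = -2 + 0/√(s² + v²) = -2 + 0 = -2)
Y(5, 6)*(-73 + Z(-3)) = -2*(-73 + 13) = -2*(-60) = 120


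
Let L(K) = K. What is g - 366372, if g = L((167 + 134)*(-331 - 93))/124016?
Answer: -5679514697/15502 ≈ -3.6637e+5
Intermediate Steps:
g = -15953/15502 (g = ((167 + 134)*(-331 - 93))/124016 = (301*(-424))*(1/124016) = -127624*1/124016 = -15953/15502 ≈ -1.0291)
g - 366372 = -15953/15502 - 366372 = -5679514697/15502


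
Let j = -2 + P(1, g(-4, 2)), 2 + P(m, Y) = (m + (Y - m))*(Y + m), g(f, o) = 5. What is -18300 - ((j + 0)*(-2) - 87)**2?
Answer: -37621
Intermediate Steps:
P(m, Y) = -2 + Y*(Y + m) (P(m, Y) = -2 + (m + (Y - m))*(Y + m) = -2 + Y*(Y + m))
j = 26 (j = -2 + (-2 + 5**2 + 5*1) = -2 + (-2 + 25 + 5) = -2 + 28 = 26)
-18300 - ((j + 0)*(-2) - 87)**2 = -18300 - ((26 + 0)*(-2) - 87)**2 = -18300 - (26*(-2) - 87)**2 = -18300 - (-52 - 87)**2 = -18300 - 1*(-139)**2 = -18300 - 1*19321 = -18300 - 19321 = -37621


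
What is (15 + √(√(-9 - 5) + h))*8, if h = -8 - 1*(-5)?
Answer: 120 + 8*√(-3 + I*√14) ≈ 127.58 + 15.795*I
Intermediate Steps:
h = -3 (h = -8 + 5 = -3)
(15 + √(√(-9 - 5) + h))*8 = (15 + √(√(-9 - 5) - 3))*8 = (15 + √(√(-14) - 3))*8 = (15 + √(I*√14 - 3))*8 = (15 + √(-3 + I*√14))*8 = 120 + 8*√(-3 + I*√14)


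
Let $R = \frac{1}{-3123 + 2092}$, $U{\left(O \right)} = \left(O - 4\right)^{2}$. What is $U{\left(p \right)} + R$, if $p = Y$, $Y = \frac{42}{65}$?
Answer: $\frac{48993019}{4355975} \approx 11.247$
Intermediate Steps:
$Y = \frac{42}{65}$ ($Y = 42 \cdot \frac{1}{65} = \frac{42}{65} \approx 0.64615$)
$p = \frac{42}{65} \approx 0.64615$
$U{\left(O \right)} = \left(-4 + O\right)^{2}$
$R = - \frac{1}{1031}$ ($R = \frac{1}{-1031} = - \frac{1}{1031} \approx -0.00096993$)
$U{\left(p \right)} + R = \left(-4 + \frac{42}{65}\right)^{2} - \frac{1}{1031} = \left(- \frac{218}{65}\right)^{2} - \frac{1}{1031} = \frac{47524}{4225} - \frac{1}{1031} = \frac{48993019}{4355975}$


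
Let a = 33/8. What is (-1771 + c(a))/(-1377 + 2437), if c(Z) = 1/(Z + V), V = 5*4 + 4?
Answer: -398467/238500 ≈ -1.6707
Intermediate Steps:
V = 24 (V = 20 + 4 = 24)
a = 33/8 (a = 33*(1/8) = 33/8 ≈ 4.1250)
c(Z) = 1/(24 + Z) (c(Z) = 1/(Z + 24) = 1/(24 + Z))
(-1771 + c(a))/(-1377 + 2437) = (-1771 + 1/(24 + 33/8))/(-1377 + 2437) = (-1771 + 1/(225/8))/1060 = (-1771 + 8/225)*(1/1060) = -398467/225*1/1060 = -398467/238500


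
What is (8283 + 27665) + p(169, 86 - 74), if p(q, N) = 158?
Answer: 36106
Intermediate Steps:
(8283 + 27665) + p(169, 86 - 74) = (8283 + 27665) + 158 = 35948 + 158 = 36106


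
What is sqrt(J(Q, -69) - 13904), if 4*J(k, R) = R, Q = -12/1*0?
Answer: I*sqrt(55685)/2 ≈ 117.99*I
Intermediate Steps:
Q = 0 (Q = -12*1*0 = -12*0 = 0)
J(k, R) = R/4
sqrt(J(Q, -69) - 13904) = sqrt((1/4)*(-69) - 13904) = sqrt(-69/4 - 13904) = sqrt(-55685/4) = I*sqrt(55685)/2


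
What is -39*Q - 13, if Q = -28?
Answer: 1079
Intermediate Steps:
-39*Q - 13 = -39*(-28) - 13 = 1092 - 13 = 1079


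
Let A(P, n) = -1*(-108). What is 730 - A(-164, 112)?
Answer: 622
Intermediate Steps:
A(P, n) = 108
730 - A(-164, 112) = 730 - 1*108 = 730 - 108 = 622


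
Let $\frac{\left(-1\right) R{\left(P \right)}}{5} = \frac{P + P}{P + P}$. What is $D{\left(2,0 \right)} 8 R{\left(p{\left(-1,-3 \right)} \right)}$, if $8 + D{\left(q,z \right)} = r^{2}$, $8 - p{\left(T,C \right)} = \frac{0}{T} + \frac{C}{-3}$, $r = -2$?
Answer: $160$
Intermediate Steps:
$p{\left(T,C \right)} = 8 + \frac{C}{3}$ ($p{\left(T,C \right)} = 8 - \left(\frac{0}{T} + \frac{C}{-3}\right) = 8 - \left(0 + C \left(- \frac{1}{3}\right)\right) = 8 - \left(0 - \frac{C}{3}\right) = 8 - - \frac{C}{3} = 8 + \frac{C}{3}$)
$R{\left(P \right)} = -5$ ($R{\left(P \right)} = - 5 \frac{P + P}{P + P} = - 5 \frac{2 P}{2 P} = - 5 \cdot 2 P \frac{1}{2 P} = \left(-5\right) 1 = -5$)
$D{\left(q,z \right)} = -4$ ($D{\left(q,z \right)} = -8 + \left(-2\right)^{2} = -8 + 4 = -4$)
$D{\left(2,0 \right)} 8 R{\left(p{\left(-1,-3 \right)} \right)} = \left(-4\right) 8 \left(-5\right) = \left(-32\right) \left(-5\right) = 160$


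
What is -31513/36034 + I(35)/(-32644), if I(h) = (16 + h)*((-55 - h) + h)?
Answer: -463817501/588146948 ≈ -0.78861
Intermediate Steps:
I(h) = -880 - 55*h (I(h) = (16 + h)*(-55) = -880 - 55*h)
-31513/36034 + I(35)/(-32644) = -31513/36034 + (-880 - 55*35)/(-32644) = -31513*1/36034 + (-880 - 1925)*(-1/32644) = -31513/36034 - 2805*(-1/32644) = -31513/36034 + 2805/32644 = -463817501/588146948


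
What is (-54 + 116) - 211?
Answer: -149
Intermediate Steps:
(-54 + 116) - 211 = 62 - 211 = -149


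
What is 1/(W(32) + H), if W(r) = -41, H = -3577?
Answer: -1/3618 ≈ -0.00027640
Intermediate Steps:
1/(W(32) + H) = 1/(-41 - 3577) = 1/(-3618) = -1/3618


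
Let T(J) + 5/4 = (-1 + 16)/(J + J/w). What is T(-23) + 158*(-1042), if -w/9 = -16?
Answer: -439253911/2668 ≈ -1.6464e+5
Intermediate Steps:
w = 144 (w = -9*(-16) = 144)
T(J) = -5/4 + 432/(29*J) (T(J) = -5/4 + (-1 + 16)/(J + J/144) = -5/4 + 15/(J + J*(1/144)) = -5/4 + 15/(J + J/144) = -5/4 + 15/((145*J/144)) = -5/4 + 15*(144/(145*J)) = -5/4 + 432/(29*J))
T(-23) + 158*(-1042) = (1/116)*(1728 - 145*(-23))/(-23) + 158*(-1042) = (1/116)*(-1/23)*(1728 + 3335) - 164636 = (1/116)*(-1/23)*5063 - 164636 = -5063/2668 - 164636 = -439253911/2668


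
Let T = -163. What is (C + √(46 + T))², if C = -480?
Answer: 230283 - 2880*I*√13 ≈ 2.3028e+5 - 10384.0*I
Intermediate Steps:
(C + √(46 + T))² = (-480 + √(46 - 163))² = (-480 + √(-117))² = (-480 + 3*I*√13)²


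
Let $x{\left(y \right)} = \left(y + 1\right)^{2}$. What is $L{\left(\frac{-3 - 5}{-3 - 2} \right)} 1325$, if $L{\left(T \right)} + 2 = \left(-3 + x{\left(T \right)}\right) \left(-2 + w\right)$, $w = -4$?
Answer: $-32542$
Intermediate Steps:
$x{\left(y \right)} = \left(1 + y\right)^{2}$
$L{\left(T \right)} = 16 - 6 \left(1 + T\right)^{2}$ ($L{\left(T \right)} = -2 + \left(-3 + \left(1 + T\right)^{2}\right) \left(-2 - 4\right) = -2 + \left(-3 + \left(1 + T\right)^{2}\right) \left(-6\right) = -2 - \left(-18 + 6 \left(1 + T\right)^{2}\right) = 16 - 6 \left(1 + T\right)^{2}$)
$L{\left(\frac{-3 - 5}{-3 - 2} \right)} 1325 = \left(16 - 6 \left(1 + \frac{-3 - 5}{-3 - 2}\right)^{2}\right) 1325 = \left(16 - 6 \left(1 - \frac{8}{-5}\right)^{2}\right) 1325 = \left(16 - 6 \left(1 - - \frac{8}{5}\right)^{2}\right) 1325 = \left(16 - 6 \left(1 + \frac{8}{5}\right)^{2}\right) 1325 = \left(16 - 6 \left(\frac{13}{5}\right)^{2}\right) 1325 = \left(16 - \frac{1014}{25}\right) 1325 = \left(- \frac{614}{25}\right) 1325 = -32542$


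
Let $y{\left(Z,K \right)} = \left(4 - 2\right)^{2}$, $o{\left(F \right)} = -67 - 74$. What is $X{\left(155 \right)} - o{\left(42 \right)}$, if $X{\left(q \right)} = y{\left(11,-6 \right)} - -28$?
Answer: $173$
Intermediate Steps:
$o{\left(F \right)} = -141$ ($o{\left(F \right)} = -67 - 74 = -141$)
$y{\left(Z,K \right)} = 4$ ($y{\left(Z,K \right)} = 2^{2} = 4$)
$X{\left(q \right)} = 32$ ($X{\left(q \right)} = 4 - -28 = 4 + 28 = 32$)
$X{\left(155 \right)} - o{\left(42 \right)} = 32 - -141 = 32 + 141 = 173$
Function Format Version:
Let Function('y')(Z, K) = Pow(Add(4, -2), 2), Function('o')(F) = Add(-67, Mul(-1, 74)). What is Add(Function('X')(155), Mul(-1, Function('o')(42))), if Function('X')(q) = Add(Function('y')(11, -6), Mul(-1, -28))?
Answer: 173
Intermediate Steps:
Function('o')(F) = -141 (Function('o')(F) = Add(-67, -74) = -141)
Function('y')(Z, K) = 4 (Function('y')(Z, K) = Pow(2, 2) = 4)
Function('X')(q) = 32 (Function('X')(q) = Add(4, Mul(-1, -28)) = Add(4, 28) = 32)
Add(Function('X')(155), Mul(-1, Function('o')(42))) = Add(32, Mul(-1, -141)) = Add(32, 141) = 173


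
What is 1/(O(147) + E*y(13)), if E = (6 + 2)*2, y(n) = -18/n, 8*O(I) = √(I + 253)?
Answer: -26/511 ≈ -0.050881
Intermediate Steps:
O(I) = √(253 + I)/8 (O(I) = √(I + 253)/8 = √(253 + I)/8)
E = 16 (E = 8*2 = 16)
1/(O(147) + E*y(13)) = 1/(√(253 + 147)/8 + 16*(-18/13)) = 1/(√400/8 + 16*(-18*1/13)) = 1/((⅛)*20 + 16*(-18/13)) = 1/(5/2 - 288/13) = 1/(-511/26) = -26/511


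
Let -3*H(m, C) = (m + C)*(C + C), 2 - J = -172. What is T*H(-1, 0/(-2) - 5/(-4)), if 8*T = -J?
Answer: 145/32 ≈ 4.5313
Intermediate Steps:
J = 174 (J = 2 - 1*(-172) = 2 + 172 = 174)
H(m, C) = -2*C*(C + m)/3 (H(m, C) = -(m + C)*(C + C)/3 = -(C + m)*2*C/3 = -2*C*(C + m)/3)
T = -87/4 (T = (-1*174)/8 = (⅛)*(-174) = -87/4 ≈ -21.750)
T*H(-1, 0/(-2) - 5/(-4)) = -(-29)*(0/(-2) - 5/(-4))*((0/(-2) - 5/(-4)) - 1)/2 = -(-29)*(0*(-½) - 5*(-¼))*((0*(-½) - 5*(-¼)) - 1)/2 = -(-29)*(0 + 5/4)*((0 + 5/4) - 1)/2 = -(-29)*5*(5/4 - 1)/(2*4) = -(-29)*5/(2*4*4) = -87/4*(-5/24) = 145/32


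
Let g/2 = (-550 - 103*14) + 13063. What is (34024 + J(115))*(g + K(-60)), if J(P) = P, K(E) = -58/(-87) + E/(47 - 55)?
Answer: 4537107239/6 ≈ 7.5618e+8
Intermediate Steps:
K(E) = 2/3 - E/8 (K(E) = -58*(-1/87) + E/(-8) = 2/3 + E*(-1/8) = 2/3 - E/8)
g = 22142 (g = 2*((-550 - 103*14) + 13063) = 2*((-550 - 1442) + 13063) = 2*(-1992 + 13063) = 2*11071 = 22142)
(34024 + J(115))*(g + K(-60)) = (34024 + 115)*(22142 + (2/3 - 1/8*(-60))) = 34139*(22142 + (2/3 + 15/2)) = 34139*(22142 + 49/6) = 34139*(132901/6) = 4537107239/6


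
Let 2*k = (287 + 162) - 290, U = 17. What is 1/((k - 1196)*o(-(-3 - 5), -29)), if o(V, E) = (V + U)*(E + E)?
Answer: 1/1618925 ≈ 6.1769e-7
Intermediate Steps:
o(V, E) = 2*E*(17 + V) (o(V, E) = (V + 17)*(E + E) = (17 + V)*(2*E) = 2*E*(17 + V))
k = 159/2 (k = ((287 + 162) - 290)/2 = (449 - 290)/2 = (1/2)*159 = 159/2 ≈ 79.500)
1/((k - 1196)*o(-(-3 - 5), -29)) = 1/((159/2 - 1196)*(2*(-29)*(17 - (-3 - 5)))) = 1/(-2233*(-29)*(17 - 1*(-8))) = 1/(-2233*(-29)*(17 + 8)) = 1/(-2233*(-29)*25) = 1/(-2233/2*(-1450)) = 1/1618925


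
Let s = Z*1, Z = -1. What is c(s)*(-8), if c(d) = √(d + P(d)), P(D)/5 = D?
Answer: -8*I*√6 ≈ -19.596*I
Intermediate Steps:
s = -1 (s = -1*1 = -1)
P(D) = 5*D
c(d) = √6*√d (c(d) = √(d + 5*d) = √(6*d) = √6*√d)
c(s)*(-8) = (√6*√(-1))*(-8) = (√6*I)*(-8) = (I*√6)*(-8) = -8*I*√6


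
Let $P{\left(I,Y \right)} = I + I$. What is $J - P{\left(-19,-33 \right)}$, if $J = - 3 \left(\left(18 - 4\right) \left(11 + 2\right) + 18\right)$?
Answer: $-562$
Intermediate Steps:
$P{\left(I,Y \right)} = 2 I$
$J = -600$ ($J = - 3 \left(14 \cdot 13 + 18\right) = - 3 \left(182 + 18\right) = \left(-3\right) 200 = -600$)
$J - P{\left(-19,-33 \right)} = -600 - 2 \left(-19\right) = -600 - -38 = -600 + 38 = -562$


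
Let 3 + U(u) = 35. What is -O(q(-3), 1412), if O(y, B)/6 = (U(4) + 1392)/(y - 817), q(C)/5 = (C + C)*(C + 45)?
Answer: 8544/2077 ≈ 4.1136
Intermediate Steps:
q(C) = 10*C*(45 + C) (q(C) = 5*((C + C)*(C + 45)) = 5*((2*C)*(45 + C)) = 5*(2*C*(45 + C)) = 10*C*(45 + C))
U(u) = 32 (U(u) = -3 + 35 = 32)
O(y, B) = 8544/(-817 + y) (O(y, B) = 6*((32 + 1392)/(y - 817)) = 6*(1424/(-817 + y)) = 8544/(-817 + y))
-O(q(-3), 1412) = -8544/(-817 + 10*(-3)*(45 - 3)) = -8544/(-817 + 10*(-3)*42) = -8544/(-817 - 1260) = -8544/(-2077) = -8544*(-1)/2077 = -1*(-8544/2077) = 8544/2077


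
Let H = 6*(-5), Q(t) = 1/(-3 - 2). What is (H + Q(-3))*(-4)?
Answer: 604/5 ≈ 120.80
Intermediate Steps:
Q(t) = -1/5 (Q(t) = 1/(-5) = -1/5)
H = -30
(H + Q(-3))*(-4) = (-30 - 1/5)*(-4) = -151/5*(-4) = 604/5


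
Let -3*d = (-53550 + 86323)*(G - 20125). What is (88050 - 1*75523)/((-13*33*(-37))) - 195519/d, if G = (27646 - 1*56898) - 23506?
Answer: 2300970278564/2916473956539 ≈ 0.78896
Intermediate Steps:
G = -52758 (G = (27646 - 56898) - 23506 = -29252 - 23506 = -52758)
d = 2388594559/3 (d = -(-53550 + 86323)*(-52758 - 20125)/3 = -32773*(-72883)/3 = -⅓*(-2388594559) = 2388594559/3 ≈ 7.9620e+8)
(88050 - 1*75523)/((-13*33*(-37))) - 195519/d = (88050 - 1*75523)/((-13*33*(-37))) - 195519/2388594559/3 = (88050 - 75523)/((-429*(-37))) - 195519*3/2388594559 = 12527/15873 - 586557/2388594559 = 2300970278564/2916473956539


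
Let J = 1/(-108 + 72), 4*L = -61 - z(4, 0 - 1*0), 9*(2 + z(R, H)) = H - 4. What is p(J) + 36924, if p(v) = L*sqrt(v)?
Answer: 36924 - 527*I/216 ≈ 36924.0 - 2.4398*I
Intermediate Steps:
z(R, H) = -22/9 + H/9 (z(R, H) = -2 + (H - 4)/9 = -2 + (-4 + H)/9 = -2 + (-4/9 + H/9) = -22/9 + H/9)
L = -527/36 (L = (-61 - (-22/9 + (0 - 1*0)/9))/4 = (-61 - (-22/9 + (0 + 0)/9))/4 = (-61 - (-22/9 + (1/9)*0))/4 = (-61 - (-22/9 + 0))/4 = (-61 - 1*(-22/9))/4 = (-61 + 22/9)/4 = (1/4)*(-527/9) = -527/36 ≈ -14.639)
J = -1/36 (J = 1/(-36) = -1/36 ≈ -0.027778)
p(v) = -527*sqrt(v)/36
p(J) + 36924 = -527*I/216 + 36924 = 36924 - 527*I/216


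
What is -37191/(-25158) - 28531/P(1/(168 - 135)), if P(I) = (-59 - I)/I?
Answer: 18815023/1166852 ≈ 16.125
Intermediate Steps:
P(I) = (-59 - I)/I
-37191/(-25158) - 28531/P(1/(168 - 135)) = -37191/(-25158) - 28531*1/((-59 - 1/(168 - 135))*(168 - 135)) = -37191*(-1/25158) - 28531*1/(33*(-59 - 1/33)) = 1771/1198 - 28531*1/(33*(-59 - 1*1/33)) = 1771/1198 - 28531*1/(33*(-59 - 1/33)) = 1771/1198 - 28531/(33*(-1948/33)) = 1771/1198 - 28531/(-1948) = 1771/1198 - 28531*(-1/1948) = 1771/1198 + 28531/1948 = 18815023/1166852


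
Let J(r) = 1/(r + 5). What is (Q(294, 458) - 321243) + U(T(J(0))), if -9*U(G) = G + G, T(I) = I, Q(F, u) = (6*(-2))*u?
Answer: -14703257/45 ≈ -3.2674e+5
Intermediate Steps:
Q(F, u) = -12*u
J(r) = 1/(5 + r)
U(G) = -2*G/9 (U(G) = -(G + G)/9 = -2*G/9)
(Q(294, 458) - 321243) + U(T(J(0))) = (-12*458 - 321243) - 2/(9*(5 + 0)) = (-5496 - 321243) - 2/9/5 = -326739 - 2/9*⅕ = -326739 - 2/45 = -14703257/45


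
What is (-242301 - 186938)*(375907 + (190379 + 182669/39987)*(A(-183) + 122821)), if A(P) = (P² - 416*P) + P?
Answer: -758955344609384680141/39987 ≈ -1.8980e+16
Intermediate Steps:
A(P) = P² - 415*P
(-242301 - 186938)*(375907 + (190379 + 182669/39987)*(A(-183) + 122821)) = (-242301 - 186938)*(375907 + (190379 + 182669/39987)*(-183*(-415 - 183) + 122821)) = -429239*(375907 + (190379 + 182669*(1/39987))*(-183*(-598) + 122821)) = -429239*(375907 + (190379 + 182669/39987)*(109434 + 122821)) = -429239*(375907 + (7612867742/39987)*232255) = -429239*(375907 + 1768126597418210/39987) = -429239*1768141628811419/39987 = -758955344609384680141/39987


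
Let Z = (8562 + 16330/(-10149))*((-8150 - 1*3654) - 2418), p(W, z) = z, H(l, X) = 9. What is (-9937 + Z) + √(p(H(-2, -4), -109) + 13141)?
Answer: -1235699791189/10149 + 6*√362 ≈ -1.2176e+8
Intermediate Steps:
Z = -1235598940576/10149 (Z = (8562 + 16330*(-1/10149))*((-8150 - 3654) - 2418) = (8562 - 16330/10149)*(-11804 - 2418) = (86879408/10149)*(-14222) = -1235598940576/10149 ≈ -1.2175e+8)
(-9937 + Z) + √(p(H(-2, -4), -109) + 13141) = (-9937 - 1235598940576/10149) + √(-109 + 13141) = -1235699791189/10149 + √13032 = -1235699791189/10149 + 6*√362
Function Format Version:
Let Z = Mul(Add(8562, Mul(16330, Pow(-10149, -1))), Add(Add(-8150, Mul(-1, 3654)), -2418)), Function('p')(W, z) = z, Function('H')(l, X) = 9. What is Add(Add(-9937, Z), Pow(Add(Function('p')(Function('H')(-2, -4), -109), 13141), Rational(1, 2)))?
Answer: Add(Rational(-1235699791189, 10149), Mul(6, Pow(362, Rational(1, 2)))) ≈ -1.2176e+8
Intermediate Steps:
Z = Rational(-1235598940576, 10149) (Z = Mul(Add(8562, Mul(16330, Rational(-1, 10149))), Add(Add(-8150, -3654), -2418)) = Mul(Add(8562, Rational(-16330, 10149)), Add(-11804, -2418)) = Mul(Rational(86879408, 10149), -14222) = Rational(-1235598940576, 10149) ≈ -1.2175e+8)
Add(Add(-9937, Z), Pow(Add(Function('p')(Function('H')(-2, -4), -109), 13141), Rational(1, 2))) = Add(Add(-9937, Rational(-1235598940576, 10149)), Pow(Add(-109, 13141), Rational(1, 2))) = Add(Rational(-1235699791189, 10149), Pow(13032, Rational(1, 2))) = Add(Rational(-1235699791189, 10149), Mul(6, Pow(362, Rational(1, 2))))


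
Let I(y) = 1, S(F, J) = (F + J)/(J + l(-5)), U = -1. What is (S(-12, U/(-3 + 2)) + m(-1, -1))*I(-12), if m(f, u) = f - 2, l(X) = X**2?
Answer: -89/26 ≈ -3.4231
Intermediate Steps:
m(f, u) = -2 + f
S(F, J) = (F + J)/(25 + J) (S(F, J) = (F + J)/(J + (-5)**2) = (F + J)/(J + 25) = (F + J)/(25 + J))
(S(-12, U/(-3 + 2)) + m(-1, -1))*I(-12) = ((-12 - 1/(-3 + 2))/(25 - 1/(-3 + 2)) + (-2 - 1))*1 = ((-12 - 1/(-1))/(25 - 1/(-1)) - 3)*1 = ((-12 - 1*(-1))/(25 - 1*(-1)) - 3)*1 = ((-12 + 1)/(25 + 1) - 3)*1 = (-11/26 - 3)*1 = -89/26*1 = -89/26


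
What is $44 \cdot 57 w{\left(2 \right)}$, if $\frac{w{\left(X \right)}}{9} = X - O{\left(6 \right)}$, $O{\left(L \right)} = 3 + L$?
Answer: $-158004$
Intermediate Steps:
$w{\left(X \right)} = -81 + 9 X$ ($w{\left(X \right)} = 9 \left(X - \left(3 + 6\right)\right) = 9 \left(X - 9\right) = 9 \left(-9 + X\right) = -81 + 9 X$)
$44 \cdot 57 w{\left(2 \right)} = 44 \cdot 57 \left(-81 + 9 \cdot 2\right) = 2508 \left(-81 + 18\right) = 2508 \left(-63\right) = -158004$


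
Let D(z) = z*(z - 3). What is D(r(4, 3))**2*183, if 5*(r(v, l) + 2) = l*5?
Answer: 732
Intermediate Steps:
r(v, l) = -2 + l (r(v, l) = -2 + (l*5)/5 = -2 + (5*l)/5 = -2 + l)
D(z) = z*(-3 + z)
D(r(4, 3))**2*183 = ((-2 + 3)*(-3 + (-2 + 3)))**2*183 = (1*(-3 + 1))**2*183 = (1*(-2))**2*183 = (-2)**2*183 = 4*183 = 732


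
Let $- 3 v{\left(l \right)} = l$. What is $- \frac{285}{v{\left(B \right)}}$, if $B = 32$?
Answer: $\frac{855}{32} \approx 26.719$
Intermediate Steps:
$v{\left(l \right)} = - \frac{l}{3}$
$- \frac{285}{v{\left(B \right)}} = - \frac{285}{\left(- \frac{1}{3}\right) 32} = - \frac{285}{- \frac{32}{3}} = \left(-285\right) \left(- \frac{3}{32}\right) = \frac{855}{32}$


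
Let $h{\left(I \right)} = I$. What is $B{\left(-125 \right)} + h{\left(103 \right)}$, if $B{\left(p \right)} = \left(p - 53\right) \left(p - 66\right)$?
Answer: $34101$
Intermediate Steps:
$B{\left(p \right)} = \left(-66 + p\right) \left(-53 + p\right)$ ($B{\left(p \right)} = \left(-53 + p\right) \left(-66 + p\right) = \left(-66 + p\right) \left(-53 + p\right)$)
$B{\left(-125 \right)} + h{\left(103 \right)} = \left(3498 + \left(-125\right)^{2} - -14875\right) + 103 = \left(3498 + 15625 + 14875\right) + 103 = 33998 + 103 = 34101$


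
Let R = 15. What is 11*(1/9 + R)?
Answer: 1496/9 ≈ 166.22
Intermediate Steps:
11*(1/9 + R) = 11*(1/9 + 15) = 11*(136/9) = 1496/9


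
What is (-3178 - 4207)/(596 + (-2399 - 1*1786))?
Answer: 7385/3589 ≈ 2.0577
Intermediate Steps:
(-3178 - 4207)/(596 + (-2399 - 1*1786)) = -7385/(596 + (-2399 - 1786)) = -7385/(596 - 4185) = -7385/(-3589) = -7385*(-1/3589) = 7385/3589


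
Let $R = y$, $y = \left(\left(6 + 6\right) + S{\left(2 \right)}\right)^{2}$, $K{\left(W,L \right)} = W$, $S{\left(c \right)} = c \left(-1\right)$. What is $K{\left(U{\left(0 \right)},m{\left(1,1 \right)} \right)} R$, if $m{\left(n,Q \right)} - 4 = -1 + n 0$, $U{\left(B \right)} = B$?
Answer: $0$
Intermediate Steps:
$S{\left(c \right)} = - c$
$m{\left(n,Q \right)} = 3$ ($m{\left(n,Q \right)} = 4 + \left(-1 + n 0\right) = 4 + \left(-1 + 0\right) = 4 - 1 = 3$)
$y = 100$ ($y = \left(\left(6 + 6\right) - 2\right)^{2} = \left(12 - 2\right)^{2} = 10^{2} = 100$)
$R = 100$
$K{\left(U{\left(0 \right)},m{\left(1,1 \right)} \right)} R = 0 \cdot 100 = 0$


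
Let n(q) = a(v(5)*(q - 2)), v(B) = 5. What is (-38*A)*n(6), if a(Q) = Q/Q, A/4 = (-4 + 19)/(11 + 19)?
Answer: -76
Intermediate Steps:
A = 2 (A = 4*((-4 + 19)/(11 + 19)) = 4*(15/30) = 4*(15*(1/30)) = 4*(½) = 2)
a(Q) = 1
n(q) = 1
(-38*A)*n(6) = -38*2*1 = -76*1 = -76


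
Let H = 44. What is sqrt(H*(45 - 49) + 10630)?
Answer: sqrt(10454) ≈ 102.24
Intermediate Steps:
sqrt(H*(45 - 49) + 10630) = sqrt(44*(45 - 49) + 10630) = sqrt(44*(-4) + 10630) = sqrt(-176 + 10630) = sqrt(10454)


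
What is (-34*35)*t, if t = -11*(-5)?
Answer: -65450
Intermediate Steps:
t = 55
(-34*35)*t = -34*35*55 = -1190*55 = -65450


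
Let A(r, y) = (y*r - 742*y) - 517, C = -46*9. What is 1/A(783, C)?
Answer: -1/17491 ≈ -5.7172e-5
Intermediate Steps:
C = -414
A(r, y) = -517 - 742*y + r*y (A(r, y) = (r*y - 742*y) - 517 = (-742*y + r*y) - 517 = -517 - 742*y + r*y)
1/A(783, C) = 1/(-517 - 742*(-414) + 783*(-414)) = 1/(-517 + 307188 - 324162) = 1/(-17491) = -1/17491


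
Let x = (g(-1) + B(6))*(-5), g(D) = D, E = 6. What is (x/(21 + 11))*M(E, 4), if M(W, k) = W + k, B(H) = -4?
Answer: 125/16 ≈ 7.8125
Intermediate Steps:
x = 25 (x = (-1 - 4)*(-5) = -5*(-5) = 25)
(x/(21 + 11))*M(E, 4) = (25/(21 + 11))*(6 + 4) = (25/32)*10 = 125/16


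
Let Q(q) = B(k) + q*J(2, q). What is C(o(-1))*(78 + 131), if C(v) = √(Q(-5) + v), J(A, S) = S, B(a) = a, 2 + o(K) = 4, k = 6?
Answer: 209*√33 ≈ 1200.6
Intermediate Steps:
o(K) = 2 (o(K) = -2 + 4 = 2)
Q(q) = 6 + q² (Q(q) = 6 + q*q = 6 + q²)
C(v) = √(31 + v) (C(v) = √((6 + (-5)²) + v) = √((6 + 25) + v) = √(31 + v))
C(o(-1))*(78 + 131) = √(31 + 2)*(78 + 131) = √33*209 = 209*√33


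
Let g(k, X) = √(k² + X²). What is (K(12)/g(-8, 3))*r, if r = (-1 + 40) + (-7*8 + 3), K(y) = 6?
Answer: -84*√73/73 ≈ -9.8315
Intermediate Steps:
g(k, X) = √(X² + k²)
r = -14 (r = 39 + (-56 + 3) = 39 - 53 = -14)
(K(12)/g(-8, 3))*r = (6/(√(3² + (-8)²)))*(-14) = (6/(√(9 + 64)))*(-14) = (6/(√73))*(-14) = (6*(√73/73))*(-14) = (6*√73/73)*(-14) = -84*√73/73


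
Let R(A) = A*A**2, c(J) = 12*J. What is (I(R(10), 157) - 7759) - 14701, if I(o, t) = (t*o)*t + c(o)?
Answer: 24638540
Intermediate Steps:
R(A) = A**3
I(o, t) = 12*o + o*t**2 (I(o, t) = (t*o)*t + 12*o = (o*t)*t + 12*o = o*t**2 + 12*o = 12*o + o*t**2)
(I(R(10), 157) - 7759) - 14701 = (10**3*(12 + 157**2) - 7759) - 14701 = (1000*(12 + 24649) - 7759) - 14701 = (1000*24661 - 7759) - 14701 = (24661000 - 7759) - 14701 = 24653241 - 14701 = 24638540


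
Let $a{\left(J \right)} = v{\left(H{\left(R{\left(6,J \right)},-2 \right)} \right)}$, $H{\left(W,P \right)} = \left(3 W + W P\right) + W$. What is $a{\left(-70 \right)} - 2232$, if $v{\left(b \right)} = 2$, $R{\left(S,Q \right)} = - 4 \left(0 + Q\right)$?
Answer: $-2230$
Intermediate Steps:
$R{\left(S,Q \right)} = - 4 Q$
$H{\left(W,P \right)} = 4 W + P W$ ($H{\left(W,P \right)} = \left(3 W + P W\right) + W = 4 W + P W$)
$a{\left(J \right)} = 2$
$a{\left(-70 \right)} - 2232 = 2 - 2232 = -2230$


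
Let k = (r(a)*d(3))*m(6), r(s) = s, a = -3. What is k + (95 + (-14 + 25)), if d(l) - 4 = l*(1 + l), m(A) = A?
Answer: -182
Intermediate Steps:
d(l) = 4 + l*(1 + l)
k = -288 (k = -3*(4 + 3 + 3²)*6 = -3*(4 + 3 + 9)*6 = -3*16*6 = -48*6 = -288)
k + (95 + (-14 + 25)) = -288 + (95 + (-14 + 25)) = -288 + (95 + 11) = -288 + 106 = -182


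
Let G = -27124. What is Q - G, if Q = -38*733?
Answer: -730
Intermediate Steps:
Q = -27854
Q - G = -27854 - 1*(-27124) = -27854 + 27124 = -730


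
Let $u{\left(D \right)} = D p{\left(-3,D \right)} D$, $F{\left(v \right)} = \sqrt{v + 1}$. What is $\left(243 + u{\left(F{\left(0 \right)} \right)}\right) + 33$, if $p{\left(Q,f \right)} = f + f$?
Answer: $278$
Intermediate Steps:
$p{\left(Q,f \right)} = 2 f$
$F{\left(v \right)} = \sqrt{1 + v}$
$u{\left(D \right)} = 2 D^{3}$ ($u{\left(D \right)} = D 2 D D = 2 D^{2} D = 2 D^{3}$)
$\left(243 + u{\left(F{\left(0 \right)} \right)}\right) + 33 = \left(243 + 2 \left(\sqrt{1 + 0}\right)^{3}\right) + 33 = \left(243 + 2 \left(\sqrt{1}\right)^{3}\right) + 33 = \left(243 + 2 \cdot 1^{3}\right) + 33 = \left(243 + 2 \cdot 1\right) + 33 = \left(243 + 2\right) + 33 = 245 + 33 = 278$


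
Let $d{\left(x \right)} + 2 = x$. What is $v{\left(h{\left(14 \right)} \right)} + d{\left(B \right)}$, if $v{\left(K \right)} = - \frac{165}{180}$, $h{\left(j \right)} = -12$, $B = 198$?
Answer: $\frac{2341}{12} \approx 195.08$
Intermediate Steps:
$d{\left(x \right)} = -2 + x$
$v{\left(K \right)} = - \frac{11}{12}$ ($v{\left(K \right)} = \left(-165\right) \frac{1}{180} = - \frac{11}{12}$)
$v{\left(h{\left(14 \right)} \right)} + d{\left(B \right)} = - \frac{11}{12} + \left(-2 + 198\right) = - \frac{11}{12} + 196 = \frac{2341}{12}$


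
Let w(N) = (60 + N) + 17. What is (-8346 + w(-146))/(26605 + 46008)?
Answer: -8415/72613 ≈ -0.11589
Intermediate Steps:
w(N) = 77 + N
(-8346 + w(-146))/(26605 + 46008) = (-8346 + (77 - 146))/(26605 + 46008) = (-8346 - 69)/72613 = -8415*1/72613 = -8415/72613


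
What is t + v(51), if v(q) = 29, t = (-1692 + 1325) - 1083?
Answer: -1421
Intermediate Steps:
t = -1450 (t = -367 - 1083 = -1450)
t + v(51) = -1450 + 29 = -1421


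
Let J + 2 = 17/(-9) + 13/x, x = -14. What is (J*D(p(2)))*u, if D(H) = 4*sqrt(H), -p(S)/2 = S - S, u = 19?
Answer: 0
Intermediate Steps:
p(S) = 0 (p(S) = -2*(S - S) = -2*0 = 0)
J = -607/126 (J = -2 + (17/(-9) + 13/(-14)) = -2 + (17*(-1/9) + 13*(-1/14)) = -2 + (-17/9 - 13/14) = -2 - 355/126 = -607/126 ≈ -4.8175)
(J*D(p(2)))*u = -1214*sqrt(0)/63*19 = -1214*0/63*19 = -607/126*0*19 = 0*19 = 0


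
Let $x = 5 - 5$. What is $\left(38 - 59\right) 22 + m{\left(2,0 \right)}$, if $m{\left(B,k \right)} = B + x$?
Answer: $-460$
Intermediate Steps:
$x = 0$ ($x = 5 - 5 = 0$)
$m{\left(B,k \right)} = B$ ($m{\left(B,k \right)} = B + 0 = B$)
$\left(38 - 59\right) 22 + m{\left(2,0 \right)} = \left(38 - 59\right) 22 + 2 = \left(-21\right) 22 + 2 = -462 + 2 = -460$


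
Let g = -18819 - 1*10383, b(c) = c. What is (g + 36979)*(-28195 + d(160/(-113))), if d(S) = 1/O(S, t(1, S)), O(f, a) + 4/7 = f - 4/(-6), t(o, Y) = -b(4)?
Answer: -687218516831/3134 ≈ -2.1928e+8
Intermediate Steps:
t(o, Y) = -4 (t(o, Y) = -1*4 = -4)
O(f, a) = 2/21 + f (O(f, a) = -4/7 + (f - 4/(-6)) = -4/7 + (f - 4*(-1)/6) = -4/7 + (f - 1*(-⅔)) = -4/7 + (f + ⅔) = -4/7 + (⅔ + f) = 2/21 + f)
g = -29202 (g = -18819 - 10383 = -29202)
d(S) = 1/(2/21 + S)
(g + 36979)*(-28195 + d(160/(-113))) = (-29202 + 36979)*(-28195 + 21/(2 + 21*(160/(-113)))) = 7777*(-28195 + 21/(2 + 21*(160*(-1/113)))) = 7777*(-28195 + 21/(2 + 21*(-160/113))) = 7777*(-28195 + 21/(2 - 3360/113)) = 7777*(-28195 + 21/(-3134/113)) = 7777*(-28195 + 21*(-113/3134)) = 7777*(-28195 - 2373/3134) = 7777*(-88365503/3134) = -687218516831/3134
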